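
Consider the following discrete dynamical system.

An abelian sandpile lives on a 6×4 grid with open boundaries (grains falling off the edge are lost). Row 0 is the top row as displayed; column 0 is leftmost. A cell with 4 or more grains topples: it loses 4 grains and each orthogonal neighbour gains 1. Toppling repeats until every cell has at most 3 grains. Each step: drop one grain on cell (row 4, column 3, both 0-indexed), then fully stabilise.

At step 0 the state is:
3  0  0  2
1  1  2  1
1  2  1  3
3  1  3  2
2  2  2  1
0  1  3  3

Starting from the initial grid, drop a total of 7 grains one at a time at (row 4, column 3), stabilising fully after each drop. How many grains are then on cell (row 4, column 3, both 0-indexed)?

3

k=0  3  0  0  2
1  1  2  1
1  2  1  3
3  1  3  2
2  2  2  1
0  1  3  3
k=1  3  0  0  2
1  1  2  1
1  2  1  3
3  1  3  2
2  2  2  2
0  1  3  3
k=2  3  0  0  2
1  1  2  1
1  2  1  3
3  1  3  2
2  2  2  3
0  1  3  3
k=3  3  0  0  2
1  1  2  2
1  2  3  0
3  2  1  1
2  3  1  3
0  2  1  1
k=4  3  0  0  2
1  1  2  2
1  2  3  0
3  2  1  2
2  3  2  0
0  2  1  2
k=5  3  0  0  2
1  1  2  2
1  2  3  0
3  2  1  2
2  3  2  1
0  2  1  2
k=6  3  0  0  2
1  1  2  2
1  2  3  0
3  2  1  2
2  3  2  2
0  2  1  2
k=7  3  0  0  2
1  1  2  2
1  2  3  0
3  2  1  2
2  3  2  3
0  2  1  2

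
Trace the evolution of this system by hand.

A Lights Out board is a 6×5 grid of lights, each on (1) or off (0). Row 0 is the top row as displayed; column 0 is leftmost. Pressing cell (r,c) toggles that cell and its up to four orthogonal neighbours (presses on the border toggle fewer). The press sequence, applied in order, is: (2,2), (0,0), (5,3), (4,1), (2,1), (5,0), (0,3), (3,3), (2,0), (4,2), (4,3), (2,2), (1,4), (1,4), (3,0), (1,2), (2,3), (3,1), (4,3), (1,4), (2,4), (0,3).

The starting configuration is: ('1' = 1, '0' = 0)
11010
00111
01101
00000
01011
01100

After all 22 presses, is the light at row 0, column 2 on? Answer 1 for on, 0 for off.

1

step 0: 11010
00111
01101
00000
01011
01100
step 1: 11010
00011
00011
00100
01011
01100
step 2: 00010
10011
00011
00100
01011
01100
step 3: 00010
10011
00011
00100
01001
01011
step 4: 00010
10011
00011
01100
10101
00011
step 5: 00010
11011
11111
00100
10101
00011
step 6: 00010
11011
11111
00100
00101
11011
step 7: 00101
11001
11111
00100
00101
11011
step 8: 00101
11001
11101
00011
00111
11011
step 9: 00101
01001
00101
10011
00111
11011
step 10: 00101
01001
00101
10111
01001
11111
step 11: 00101
01001
00101
10101
01110
11101
step 12: 00101
01101
01011
10001
01110
11101
step 13: 00100
01110
01010
10001
01110
11101
step 14: 00101
01101
01011
10001
01110
11101
step 15: 00101
01101
11011
01001
11110
11101
step 16: 00001
00011
11111
01001
11110
11101
step 17: 00001
00001
11000
01011
11110
11101
step 18: 00001
00001
10000
10111
10110
11101
step 19: 00001
00001
10000
10101
10001
11111
step 20: 00000
00010
10001
10101
10001
11111
step 21: 00000
00011
10010
10100
10001
11111
step 22: 00111
00001
10010
10100
10001
11111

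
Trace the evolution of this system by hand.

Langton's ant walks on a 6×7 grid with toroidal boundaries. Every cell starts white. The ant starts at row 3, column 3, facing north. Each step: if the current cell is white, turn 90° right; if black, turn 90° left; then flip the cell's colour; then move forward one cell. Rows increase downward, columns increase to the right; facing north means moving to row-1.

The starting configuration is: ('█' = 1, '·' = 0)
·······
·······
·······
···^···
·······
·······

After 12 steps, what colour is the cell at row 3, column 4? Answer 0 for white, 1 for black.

[0] ·······
·······
·······
···^···
·······
·······
[1] ·······
·······
·······
···█>··
·······
·······
[2] ·······
·······
·······
···██··
····v··
·······
[3] ·······
·······
·······
···██··
···<█··
·······
[4] ·······
·······
·······
···^█··
···██··
·······
[5] ·······
·······
·······
··<·█··
···██··
·······
[6] ·······
·······
··^····
··█·█··
···██··
·······
[7] ·······
·······
··█>···
··█·█··
···██··
·······
[8] ·······
·······
··██···
··█v█··
···██··
·······
[9] ·······
·······
··██···
··<██··
···██··
·······
[10] ·······
·······
··██···
···██··
··v██··
·······
[11] ·······
·······
··██···
···██··
·<███··
·······
[12] ·······
·······
··██···
·^·██··
·████··
·······

1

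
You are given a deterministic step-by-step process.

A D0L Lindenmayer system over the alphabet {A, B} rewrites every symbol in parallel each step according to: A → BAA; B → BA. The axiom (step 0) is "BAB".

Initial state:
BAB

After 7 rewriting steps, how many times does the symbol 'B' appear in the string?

gen 0: BAB
gen 1: BABAABA
gen 2: BABAABABAABAABABAA
gen 3: BABAABABAABAABABAABABAABAABABAABAABABAABABAABAA
gen 4: BABAABABAABAABABAABABAABAABABAABAABABAABABAABAABABAABABAAB…BAABABAABABAABAABABAABAABABAABABAABAABABAABABAABAABABAABAA  (len 123)
gen 5: BABAABABAABAABABAABABAABAABABAABAABABAABABAABAABABAABABAAB…BAABABAABABAABAABABAABABAABAABABAABAABABAABABAABAABABAABAA  (len 322)
gen 6: BABAABABAABAABABAABABAABAABABAABAABABAABABAABAABABAABABAAB…BAABABAABABAABAABABAABABAABAABABAABAABABAABABAABAABABAABAA  (len 843)
gen 7: BABAABABAABAABABAABABAABAABABAABAABABAABABAABAABABAABABAAB…BAABABAABABAABAABABAABABAABAABABAABAABABAABABAABAABABAABAA  (len 2207)

843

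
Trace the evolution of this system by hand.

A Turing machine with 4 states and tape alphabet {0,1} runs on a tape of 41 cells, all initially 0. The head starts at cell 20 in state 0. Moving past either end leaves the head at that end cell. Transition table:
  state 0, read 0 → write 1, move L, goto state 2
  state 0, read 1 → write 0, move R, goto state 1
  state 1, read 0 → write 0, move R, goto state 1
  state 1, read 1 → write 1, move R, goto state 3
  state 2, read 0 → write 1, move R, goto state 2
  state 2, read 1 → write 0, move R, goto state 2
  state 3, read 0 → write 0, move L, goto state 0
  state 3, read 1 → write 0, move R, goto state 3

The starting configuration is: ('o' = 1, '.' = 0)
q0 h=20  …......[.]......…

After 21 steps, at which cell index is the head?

k=0  q0 h=20  …......[.]......…
k=1  q2 h=19  …......[.]o.....…
k=2  q2 h=20  ….....o[o]......…
k=3  q2 h=21  …....o.[.]......…
k=4  q2 h=22  …...o.o[.]......…
k=5  q2 h=23  …..o.oo[.]......…
k=6  q2 h=24  ….o.ooo[.]......…
k=7  q2 h=25  …o.oooo[.]......…
k=8  q2 h=26  ….ooooo[.]......…
k=9  q2 h=27  …oooooo[.]......…
k=10  q2 h=28  …oooooo[.]......…
k=11  q2 h=29  …oooooo[.]......…
k=12  q2 h=30  …oooooo[.]......…
k=13  q2 h=31  …oooooo[.]......…
k=14  q2 h=32  …oooooo[.]......…
k=15  q2 h=33  …oooooo[.]......…
k=16  q2 h=34  …oooooo[.]......|
k=17  q2 h=35  …oooooo[.].....|
k=18  q2 h=36  …oooooo[.]....|
k=19  q2 h=37  …oooooo[.]...|
k=20  q2 h=38  …oooooo[.]..|
k=21  q2 h=39  …oooooo[.].|

39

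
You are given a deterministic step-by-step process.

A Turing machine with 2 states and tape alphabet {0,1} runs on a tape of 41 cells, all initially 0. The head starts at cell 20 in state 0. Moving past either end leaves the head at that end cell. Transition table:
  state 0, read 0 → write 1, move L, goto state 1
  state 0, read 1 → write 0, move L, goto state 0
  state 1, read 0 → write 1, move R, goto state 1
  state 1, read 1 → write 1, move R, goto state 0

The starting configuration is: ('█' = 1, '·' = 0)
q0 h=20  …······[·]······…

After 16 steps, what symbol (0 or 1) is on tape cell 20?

[0] q0 h=20  …······[·]······…
[1] q1 h=19  …······[·]█·····…
[2] q1 h=20  …·····█[█]······…
[3] q0 h=21  …····██[·]······…
[4] q1 h=20  …·····█[█]█·····…
[5] q0 h=21  …····██[█]······…
[6] q0 h=20  …·····█[█]······…
[7] q0 h=19  …······[█]······…
[8] q0 h=18  …······[·]······…
[9] q1 h=17  …······[·]█·····…
[10] q1 h=18  …·····█[█]······…
[11] q0 h=19  …····██[·]······…
[12] q1 h=18  …·····█[█]█·····…
[13] q0 h=19  …····██[█]······…
[14] q0 h=18  …·····█[█]······…
[15] q0 h=17  …······[█]······…
[16] q0 h=16  …······[·]······…

0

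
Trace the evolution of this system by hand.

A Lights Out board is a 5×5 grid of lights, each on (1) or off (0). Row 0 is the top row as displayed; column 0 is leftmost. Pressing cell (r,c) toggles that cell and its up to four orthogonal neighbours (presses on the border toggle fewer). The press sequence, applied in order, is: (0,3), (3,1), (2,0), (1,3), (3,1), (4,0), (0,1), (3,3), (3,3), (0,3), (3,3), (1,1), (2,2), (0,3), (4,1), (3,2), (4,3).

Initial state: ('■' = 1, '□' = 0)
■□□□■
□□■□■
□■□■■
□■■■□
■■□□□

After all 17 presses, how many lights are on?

0) ■□□□■
□□■□■
□■□■■
□■■■□
■■□□□
1) ■□■■□
□□■■■
□■□■■
□■■■□
■■□□□
2) ■□■■□
□□■■■
□□□■■
■□□■□
■□□□□
3) ■□■■□
■□■■■
■■□■■
□□□■□
■□□□□
4) ■□■□□
■□□□□
■■□□■
□□□■□
■□□□□
5) ■□■□□
■□□□□
■□□□■
■■■■□
■■□□□
6) ■□■□□
■□□□□
■□□□■
□■■■□
□□□□□
7) □■□□□
■■□□□
■□□□■
□■■■□
□□□□□
8) □■□□□
■■□□□
■□□■■
□■□□■
□□□■□
9) □■□□□
■■□□□
■□□□■
□■■■□
□□□□□
10) □■■■■
■■□■□
■□□□■
□■■■□
□□□□□
11) □■■■■
■■□■□
■□□■■
□■□□■
□□□■□
12) □□■■■
□□■■□
■■□■■
□■□□■
□□□■□
13) □□■■■
□□□■□
■□■□■
□■■□■
□□□■□
14) □□□□□
□□□□□
■□■□■
□■■□■
□□□■□
15) □□□□□
□□□□□
■□■□■
□□■□■
■■■■□
16) □□□□□
□□□□□
■□□□■
□■□■■
■■□■□
17) □□□□□
□□□□□
■□□□■
□■□□■
■■■□■

8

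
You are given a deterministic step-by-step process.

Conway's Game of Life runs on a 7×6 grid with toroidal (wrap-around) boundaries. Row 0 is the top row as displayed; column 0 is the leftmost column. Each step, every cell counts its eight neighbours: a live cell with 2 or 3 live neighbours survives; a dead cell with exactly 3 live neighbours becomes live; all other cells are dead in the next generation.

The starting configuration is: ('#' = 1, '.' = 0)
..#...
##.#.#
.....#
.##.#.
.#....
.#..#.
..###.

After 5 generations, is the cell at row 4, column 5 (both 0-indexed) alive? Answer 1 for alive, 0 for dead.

t=0: ..#...
##.#.#
.....#
.##.#.
.#....
.#..#.
..###.
t=1: #....#
###.##
...#.#
###...
##.#..
.#..#.
.##.#.
t=2: ......
.###..
...#..
...###
...#.#
....##
.####.
t=3: ....#.
..##..
......
..##.#
#..#..
#....#
..####
t=4: .....#
...#..
....#.
..###.
####..
###...
#..#..
t=5: ....#.
....#.
..#.#.
....##
#...##
.....#
#.#..#

1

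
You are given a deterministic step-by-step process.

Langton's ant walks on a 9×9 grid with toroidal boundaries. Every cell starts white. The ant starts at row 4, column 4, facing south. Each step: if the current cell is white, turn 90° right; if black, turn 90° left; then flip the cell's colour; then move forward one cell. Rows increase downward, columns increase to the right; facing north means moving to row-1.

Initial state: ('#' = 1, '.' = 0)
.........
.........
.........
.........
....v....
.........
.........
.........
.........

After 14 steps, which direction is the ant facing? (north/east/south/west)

north

[0] .........
.........
.........
.........
....v....
.........
.........
.........
.........
[1] .........
.........
.........
.........
...<#....
.........
.........
.........
.........
[2] .........
.........
.........
...^.....
...##....
.........
.........
.........
.........
[3] .........
.........
.........
...#>....
...##....
.........
.........
.........
.........
[4] .........
.........
.........
...##....
...#v....
.........
.........
.........
.........
[5] .........
.........
.........
...##....
...#.>...
.........
.........
.........
.........
[6] .........
.........
.........
...##....
...#.#...
.....v...
.........
.........
.........
[7] .........
.........
.........
...##....
...#.#...
....<#...
.........
.........
.........
[8] .........
.........
.........
...##....
...#^#...
....##...
.........
.........
.........
[9] .........
.........
.........
...##....
...##>...
....##...
.........
.........
.........
[10] .........
.........
.........
...##^...
...##....
....##...
.........
.........
.........
[11] .........
.........
.........
...###>..
...##....
....##...
.........
.........
.........
[12] .........
.........
.........
...####..
...##.v..
....##...
.........
.........
.........
[13] .........
.........
.........
...####..
...##<#..
....##...
.........
.........
.........
[14] .........
.........
.........
...##^#..
...####..
....##...
.........
.........
.........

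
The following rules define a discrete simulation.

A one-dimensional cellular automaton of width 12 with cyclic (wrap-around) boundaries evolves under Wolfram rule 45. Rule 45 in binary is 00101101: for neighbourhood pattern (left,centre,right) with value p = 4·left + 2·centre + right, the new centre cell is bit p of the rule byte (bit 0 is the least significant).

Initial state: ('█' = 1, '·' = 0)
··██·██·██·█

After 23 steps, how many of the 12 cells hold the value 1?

7

gen 0: ··██·██·██·█
gen 1: ··█·██·██·██
gen 2: ··███·██·██·
gen 3: █·█··██·██··
gen 4: ███··█·██···
gen 5: █····███··█·
gen 6: █·██·█····██
gen 7: ·██·██·██·█·
gen 8: ·█·██·██·██·
gen 9: ·███·██·██··
gen 10: ·█··██·██··█
gen 11: ██··█·██···█
gen 12: ····███··█·█
gen 13: ·██·█····███
gen 14: ██·██·██·█··
gen 15: █·██·██·██··
gen 16: ███·██·██···
gen 17: █··██·██··█·
gen 18: █··█·██···██
gen 19: ···███··█·█·
gen 20: ██·█····███·
gen 21: █·██·██·█··█
gen 22: ·██·██·██··█
gen 23: ██·██·██···█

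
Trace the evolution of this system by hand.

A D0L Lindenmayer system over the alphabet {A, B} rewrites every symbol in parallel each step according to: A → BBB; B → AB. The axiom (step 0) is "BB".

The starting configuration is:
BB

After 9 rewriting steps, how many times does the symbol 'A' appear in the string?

1016

step 0: BB
step 1: ABAB
step 2: BBBABBBBAB
step 3: ABABABBBBABABABABBBBAB
step 4: BBBABBBBABBBBABABABABBBBABBBBABBBBABBBBABABABABBBBAB
step 5: ABABABBBBABABABABBBBABABABABBBBABBBBABBBBABBBBABABABABBBBABABABABBBBABABABABBBBABABABABBBBABBBBABBBBABBBBABABABABBBBAB
step 6: BBBABBBBABBBBABABABABBBBABBBBABBBBABBBBABABABABBBBABBBBABB…BABABBBBABABABABBBBABABABABBBBABBBBABBBBABBBBABABABABBBBAB  (len 274)
step 7: ABABABBBBABABABABBBBABABABABBBBABBBBABBBBABBBBABABABABBBBA…BABABBBBABABABABBBBABABABABBBBABBBBABBBBABBBBABABABABBBBAB  (len 628)
step 8: BBBABBBBABBBBABABABABBBBABBBBABBBBABBBBABABABABBBBABBBBABB…BABABBBBABABABABBBBABABABABBBBABBBBABBBBABBBBABABABABBBBAB  (len 1450)
step 9: ABABABBBBABABABABBBBABABABABBBBABBBBABBBBABBBBABABABABBBBA…BABABBBBABABABABBBBABABABABBBBABBBBABBBBABBBBABABABABBBBAB  (len 3334)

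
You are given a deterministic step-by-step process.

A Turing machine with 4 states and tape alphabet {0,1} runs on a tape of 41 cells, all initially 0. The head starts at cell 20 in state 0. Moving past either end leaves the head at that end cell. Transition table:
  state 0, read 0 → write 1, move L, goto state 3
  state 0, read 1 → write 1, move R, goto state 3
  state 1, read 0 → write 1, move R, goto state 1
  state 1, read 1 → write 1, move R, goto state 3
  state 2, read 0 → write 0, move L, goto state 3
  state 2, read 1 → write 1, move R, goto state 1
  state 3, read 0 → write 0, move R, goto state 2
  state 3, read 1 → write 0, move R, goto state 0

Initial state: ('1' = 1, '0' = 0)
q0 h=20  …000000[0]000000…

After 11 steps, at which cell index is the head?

step 0: q0 h=20  …000000[0]000000…
step 1: q3 h=19  …000000[0]100000…
step 2: q2 h=20  …000000[1]000000…
step 3: q1 h=21  …000001[0]000000…
step 4: q1 h=22  …000011[0]000000…
step 5: q1 h=23  …000111[0]000000…
step 6: q1 h=24  …001111[0]000000…
step 7: q1 h=25  …011111[0]000000…
step 8: q1 h=26  …111111[0]000000…
step 9: q1 h=27  …111111[0]000000…
step 10: q1 h=28  …111111[0]000000…
step 11: q1 h=29  …111111[0]000000…

29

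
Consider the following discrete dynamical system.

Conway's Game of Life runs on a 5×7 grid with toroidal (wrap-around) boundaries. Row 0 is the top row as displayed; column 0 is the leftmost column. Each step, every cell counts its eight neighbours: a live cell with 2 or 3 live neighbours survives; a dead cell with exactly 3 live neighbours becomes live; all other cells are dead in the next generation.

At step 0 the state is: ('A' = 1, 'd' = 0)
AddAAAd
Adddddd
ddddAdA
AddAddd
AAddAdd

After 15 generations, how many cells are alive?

0) AddAAAd
Adddddd
ddddAdA
AddAddd
AAddAdd
1) AddAAAd
AddAddd
AdddddA
AAdAAAA
AAAddAd
2) AddAdAd
AAdAdAd
ddAAddd
dddAAdd
ddddddd
3) AAAdddd
AAdAddd
dAddddd
ddAAAdd
dddAddd
4) AddAddd
ddddddd
AAddAdd
ddAAAdd
ddddAdd
5) ddddddd
AAddddd
dAAdAdd
dAAdAAd
ddAdAdd
6) dAddddd
AAAdddd
ddddAAd
ddddAAd
dAAdAAd
7) dddAddd
AAAdddd
dAdAAAA
ddddddA
dAAAAAd
8) Adddddd
AAdddAA
dAdAAAA
dAddddA
ddAAAAd
9) AdAAddd
dAAdddd
dAddAdd
dAddddA
AAAAAAA
10) dddddAd
Adddddd
dAddddd
ddddddA
ddddAAd
11) ddddAAA
ddddddd
Adddddd
dddddAd
ddddAAA
12) ddddAdA
dddddAA
ddddddd
ddddAAd
ddddddd
13) ddddddA
dddddAA
ddddAdA
ddddddd
ddddAdd
14) ddddddA
AdddddA
ddddddA
dddddAd
ddddddd
15) AdddddA
AddddAA
AddddAA
ddddddd
ddddddd

8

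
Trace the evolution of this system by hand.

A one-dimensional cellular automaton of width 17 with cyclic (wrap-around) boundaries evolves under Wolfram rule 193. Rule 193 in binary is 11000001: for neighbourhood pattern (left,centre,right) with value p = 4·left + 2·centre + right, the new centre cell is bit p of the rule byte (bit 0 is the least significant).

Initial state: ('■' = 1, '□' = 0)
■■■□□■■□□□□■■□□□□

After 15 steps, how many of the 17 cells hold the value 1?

6

step 0: ■■■□□■■□□□□■■□□□□
step 1: □■■□□□■□■■□□■□■■□
step 2: □□■□■□□□□■□□□□□■□
step 3: ■□□□□□■■□□□■■■□□□
step 4: □□■■■□□■□■□□■■□■□
step 5: ■□□■■□□□□□□□□■□□□
step 6: □□□□■□■■■■■■□□□■□
step 7: ■■■□□□□■■■■■□■□□□
step 8: □■■□■■□□■■■■□□□■□
step 9: □□■□□■□□□■■■□■□□□
step 10: ■□□□□□□■□□■■□□□■■
step 11: ■□■■■■□□□□□■□■□□■
step 12: ■□□■■■□■■■□□□□□□□
step 13: □□□□■■□□■■□■■■■■□
step 14: ■■■□□■□□□■□□■■■■□
step 15: □■■□□□□■□□□□□■■■□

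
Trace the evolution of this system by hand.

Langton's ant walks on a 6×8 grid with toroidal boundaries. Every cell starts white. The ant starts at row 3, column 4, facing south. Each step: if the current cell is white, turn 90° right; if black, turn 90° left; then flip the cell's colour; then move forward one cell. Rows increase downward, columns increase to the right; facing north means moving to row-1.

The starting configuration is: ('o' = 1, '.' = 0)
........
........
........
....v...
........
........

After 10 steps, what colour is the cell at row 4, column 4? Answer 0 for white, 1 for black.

1

gen 0: ........
........
........
....v...
........
........
gen 1: ........
........
........
...<o...
........
........
gen 2: ........
........
...^....
...oo...
........
........
gen 3: ........
........
...o>...
...oo...
........
........
gen 4: ........
........
...oo...
...ov...
........
........
gen 5: ........
........
...oo...
...o.>..
........
........
gen 6: ........
........
...oo...
...o.o..
.....v..
........
gen 7: ........
........
...oo...
...o.o..
....<o..
........
gen 8: ........
........
...oo...
...o^o..
....oo..
........
gen 9: ........
........
...oo...
...oo>..
....oo..
........
gen 10: ........
........
...oo^..
...oo...
....oo..
........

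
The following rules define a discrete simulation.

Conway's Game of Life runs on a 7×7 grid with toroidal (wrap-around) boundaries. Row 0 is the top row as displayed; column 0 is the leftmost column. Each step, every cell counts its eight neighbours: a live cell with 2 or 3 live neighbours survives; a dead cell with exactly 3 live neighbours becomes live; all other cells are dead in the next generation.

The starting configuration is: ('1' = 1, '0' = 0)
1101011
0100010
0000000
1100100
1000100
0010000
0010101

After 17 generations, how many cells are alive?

step 0: 1101011
0100010
0000000
1100100
1000100
0010000
0010101
step 1: 0101000
0110110
1100000
1100000
1001000
0100010
0010101
step 2: 1100000
0001100
0000001
0010001
1010001
1111111
1111110
step 3: 1000011
1000000
0001010
0100011
0000100
0000000
0000000
step 4: 1000001
1000110
1000110
0000011
0000010
0000000
0000001
step 5: 1000000
1100100
1000000
0000000
0000011
0000000
1000001
step 6: 0000000
1100001
1100000
0000001
0000000
1000010
1000001
step 7: 0100000
0100001
0100000
1000000
0000001
1000000
1000001
step 8: 0100001
0110000
0100000
1000000
1000001
1000000
1100001
step 9: 0000001
0110000
1110000
1100001
1100001
0000000
0100001
step 10: 0110000
0010000
0000001
0000000
0100001
0100001
1000000
step 11: 0110000
0110000
0000000
1000000
0000000
0100001
1010000
step 12: 1001000
0110000
0100000
0000000
1000000
1100000
1010000
step 13: 1001000
1110000
0110000
0000000
1100000
1000001
1010001
step 14: 0001000
1001000
1010000
1010000
1100001
0000000
0000000
step 15: 0000000
0111000
1011001
0010000
1100001
1000000
0000000
step 16: 0010000
1101000
1000000
0011000
1100001
1100001
0000000
step 17: 0110000
1110000
1001000
0010001
0000001
0100001
1100000

14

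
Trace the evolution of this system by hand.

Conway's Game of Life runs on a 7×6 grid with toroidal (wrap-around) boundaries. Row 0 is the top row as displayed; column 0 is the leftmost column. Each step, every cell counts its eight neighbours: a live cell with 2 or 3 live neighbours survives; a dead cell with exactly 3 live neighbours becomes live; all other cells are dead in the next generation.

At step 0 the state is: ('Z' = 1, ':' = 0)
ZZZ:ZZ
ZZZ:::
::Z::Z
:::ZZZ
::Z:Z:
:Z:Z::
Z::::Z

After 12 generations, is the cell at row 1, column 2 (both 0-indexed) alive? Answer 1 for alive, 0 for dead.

0

t=0: ZZZ:ZZ
ZZZ:::
::Z::Z
:::ZZZ
::Z:Z:
:Z:Z::
Z::::Z
t=1: ::ZZZ:
::::Z:
::Z::Z
::Z::Z
::Z::Z
ZZZZZZ
:::Z::
t=2: ::Z:Z:
::Z:ZZ
:::ZZZ
ZZZZZZ
::::::
ZZ:::Z
Z:::::
t=3: :Z::Z:
::Z:::
::::::
ZZZ:::
:::Z::
ZZ:::Z
Z:::::
t=4: :Z::::
::::::
::Z:::
:ZZ:::
:::::Z
ZZ:::Z
::::::
t=5: ::::::
::::::
:ZZ:::
:ZZ:::
::Z::Z
Z::::Z
:Z::::
t=6: ::::::
::::::
:ZZ:::
Z::Z::
::Z::Z
ZZ:::Z
Z:::::
t=7: ::::::
::::::
:ZZ:::
Z::Z::
::Z:ZZ
:Z:::Z
ZZ:::Z
t=8: Z:::::
::::::
:ZZ:::
Z::ZZZ
:ZZZZZ
:ZZ:::
:Z:::Z
t=9: Z:::::
:Z::::
ZZZZZZ
::::::
::::::
:::::Z
:ZZ:::
t=10: Z:Z:::
:::ZZ:
ZZZZZZ
ZZZZZZ
::::::
::::::
ZZ::::
t=11: Z:ZZ:Z
::::::
::::::
::::::
ZZZZZZ
::::::
ZZ::::
t=12: Z:Z::Z
::::::
::::::
ZZZZZZ
ZZZZZZ
:::ZZ:
ZZZ::Z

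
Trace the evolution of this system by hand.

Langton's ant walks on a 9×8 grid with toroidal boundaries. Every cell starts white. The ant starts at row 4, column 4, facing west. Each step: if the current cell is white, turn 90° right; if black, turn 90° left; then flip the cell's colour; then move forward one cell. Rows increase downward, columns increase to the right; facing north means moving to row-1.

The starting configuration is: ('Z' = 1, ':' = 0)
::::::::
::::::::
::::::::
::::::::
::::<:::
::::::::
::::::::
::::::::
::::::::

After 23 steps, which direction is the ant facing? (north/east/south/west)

0) ::::::::
::::::::
::::::::
::::::::
::::<:::
::::::::
::::::::
::::::::
::::::::
1) ::::::::
::::::::
::::::::
::::^:::
::::Z:::
::::::::
::::::::
::::::::
::::::::
2) ::::::::
::::::::
::::::::
::::Z>::
::::Z:::
::::::::
::::::::
::::::::
::::::::
3) ::::::::
::::::::
::::::::
::::ZZ::
::::Zv::
::::::::
::::::::
::::::::
::::::::
4) ::::::::
::::::::
::::::::
::::ZZ::
::::<Z::
::::::::
::::::::
::::::::
::::::::
5) ::::::::
::::::::
::::::::
::::ZZ::
:::::Z::
::::v:::
::::::::
::::::::
::::::::
6) ::::::::
::::::::
::::::::
::::ZZ::
:::::Z::
:::<Z:::
::::::::
::::::::
::::::::
7) ::::::::
::::::::
::::::::
::::ZZ::
:::^:Z::
:::ZZ:::
::::::::
::::::::
::::::::
8) ::::::::
::::::::
::::::::
::::ZZ::
:::Z>Z::
:::ZZ:::
::::::::
::::::::
::::::::
9) ::::::::
::::::::
::::::::
::::ZZ::
:::ZZZ::
:::Zv:::
::::::::
::::::::
::::::::
10) ::::::::
::::::::
::::::::
::::ZZ::
:::ZZZ::
:::Z:>::
::::::::
::::::::
::::::::
11) ::::::::
::::::::
::::::::
::::ZZ::
:::ZZZ::
:::Z:Z::
:::::v::
::::::::
::::::::
12) ::::::::
::::::::
::::::::
::::ZZ::
:::ZZZ::
:::Z:Z::
::::<Z::
::::::::
::::::::
13) ::::::::
::::::::
::::::::
::::ZZ::
:::ZZZ::
:::Z^Z::
::::ZZ::
::::::::
::::::::
14) ::::::::
::::::::
::::::::
::::ZZ::
:::ZZZ::
:::ZZ>::
::::ZZ::
::::::::
::::::::
15) ::::::::
::::::::
::::::::
::::ZZ::
:::ZZ^::
:::ZZ:::
::::ZZ::
::::::::
::::::::
16) ::::::::
::::::::
::::::::
::::ZZ::
:::Z<:::
:::ZZ:::
::::ZZ::
::::::::
::::::::
17) ::::::::
::::::::
::::::::
::::ZZ::
:::Z::::
:::Zv:::
::::ZZ::
::::::::
::::::::
18) ::::::::
::::::::
::::::::
::::ZZ::
:::Z::::
:::Z:>::
::::ZZ::
::::::::
::::::::
19) ::::::::
::::::::
::::::::
::::ZZ::
:::Z::::
:::Z:Z::
::::Zv::
::::::::
::::::::
20) ::::::::
::::::::
::::::::
::::ZZ::
:::Z::::
:::Z:Z::
::::Z:>:
::::::::
::::::::
21) ::::::::
::::::::
::::::::
::::ZZ::
:::Z::::
:::Z:Z::
::::Z:Z:
::::::v:
::::::::
22) ::::::::
::::::::
::::::::
::::ZZ::
:::Z::::
:::Z:Z::
::::Z:Z:
:::::<Z:
::::::::
23) ::::::::
::::::::
::::::::
::::ZZ::
:::Z::::
:::Z:Z::
::::Z^Z:
:::::ZZ:
::::::::

north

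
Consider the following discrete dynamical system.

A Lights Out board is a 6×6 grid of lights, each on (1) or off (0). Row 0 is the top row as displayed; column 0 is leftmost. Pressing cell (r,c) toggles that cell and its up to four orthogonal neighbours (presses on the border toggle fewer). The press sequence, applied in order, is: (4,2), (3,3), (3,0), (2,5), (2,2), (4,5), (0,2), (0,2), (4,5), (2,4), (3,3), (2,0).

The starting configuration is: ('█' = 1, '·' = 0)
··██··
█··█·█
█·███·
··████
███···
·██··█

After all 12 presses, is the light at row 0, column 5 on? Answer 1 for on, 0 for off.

0

gen 0: ··██··
█··█·█
█·███·
··████
███···
·██··█
gen 1: ··██··
█··█·█
█·███·
···███
█··█··
·█···█
gen 2: ··██··
█··█·█
█·█·█·
··█··█
█·····
·█···█
gen 3: ··██··
█··█·█
··█·█·
███··█
······
·█···█
gen 4: ··██··
█··█··
··█··█
███···
······
·█···█
gen 5: ··██··
█·██··
·█·█·█
██····
······
·█···█
gen 6: ··██··
█·██··
·█·█·█
██···█
····██
·█····
gen 7: ·█····
█··█··
·█·█·█
██···█
····██
·█····
gen 8: ··██··
█·██··
·█·█·█
██···█
····██
·█····
gen 9: ··██··
█·██··
·█·█·█
██····
······
·█···█
gen 10: ··██··
█·███·
·█··█·
██··█·
······
·█···█
gen 11: ··██··
█·███·
·█·██·
████··
···█··
·█···█
gen 12: ··██··
··███·
█··██·
·███··
···█··
·█···█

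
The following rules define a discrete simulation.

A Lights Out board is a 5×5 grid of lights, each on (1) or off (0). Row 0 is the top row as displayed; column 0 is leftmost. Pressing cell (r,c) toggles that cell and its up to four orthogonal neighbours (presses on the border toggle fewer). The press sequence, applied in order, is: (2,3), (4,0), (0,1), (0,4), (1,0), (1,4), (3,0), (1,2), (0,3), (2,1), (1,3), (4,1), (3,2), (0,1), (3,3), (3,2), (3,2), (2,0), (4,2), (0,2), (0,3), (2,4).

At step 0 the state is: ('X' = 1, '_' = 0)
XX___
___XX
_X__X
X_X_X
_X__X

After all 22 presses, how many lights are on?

k=0  XX___
___XX
_X__X
X_X_X
_X__X
k=1  XX___
____X
_XXX_
X_XXX
_X__X
k=2  XX___
____X
_XXX_
__XXX
X___X
k=3  __X__
_X__X
_XXX_
__XXX
X___X
k=4  __XXX
_X___
_XXX_
__XXX
X___X
k=5  X_XXX
X____
XXXX_
__XXX
X___X
k=6  X_XX_
X__XX
XXXXX
__XXX
X___X
k=7  X_XX_
X__XX
_XXXX
XXXXX
____X
k=8  X__X_
XXX_X
_X_XX
XXXXX
____X
k=9  X_X_X
XXXXX
_X_XX
XXXXX
____X
k=10  X_X_X
X_XXX
X_XXX
X_XXX
____X
k=11  X_XXX
X____
X_X_X
X_XXX
____X
k=12  X_XXX
X____
X_X_X
XXXXX
XXX_X
k=13  X_XXX
X____
X___X
X___X
XX__X
k=14  _X_XX
XX___
X___X
X___X
XX__X
k=15  _X_XX
XX___
X__XX
X_XX_
XX_XX
k=16  _X_XX
XX___
X_XXX
XX___
XXXXX
k=17  _X_XX
XX___
X__XX
X_XX_
XX_XX
k=18  _X_XX
_X___
_X_XX
__XX_
XX_XX
k=19  _X_XX
_X___
_X_XX
___X_
X_X_X
k=20  __X_X
_XX__
_X_XX
___X_
X_X_X
k=21  ___X_
_XXX_
_X_XX
___X_
X_X_X
k=22  ___X_
_XXXX
_X___
___XX
X_X_X

11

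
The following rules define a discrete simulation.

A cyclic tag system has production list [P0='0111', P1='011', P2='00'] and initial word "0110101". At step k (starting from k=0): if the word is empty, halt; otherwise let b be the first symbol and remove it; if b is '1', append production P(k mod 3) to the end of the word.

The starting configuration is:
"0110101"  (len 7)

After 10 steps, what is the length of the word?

t=0: "0110101"  (len 7)
t=1: "110101"  (len 6)
t=2: "10101011"  (len 8)
t=3: "010101100"  (len 9)
t=4: "10101100"  (len 8)
t=5: "0101100011"  (len 10)
t=6: "101100011"  (len 9)
t=7: "011000110111"  (len 12)
t=8: "11000110111"  (len 11)
t=9: "100011011100"  (len 12)
t=10: "000110111000111"  (len 15)

15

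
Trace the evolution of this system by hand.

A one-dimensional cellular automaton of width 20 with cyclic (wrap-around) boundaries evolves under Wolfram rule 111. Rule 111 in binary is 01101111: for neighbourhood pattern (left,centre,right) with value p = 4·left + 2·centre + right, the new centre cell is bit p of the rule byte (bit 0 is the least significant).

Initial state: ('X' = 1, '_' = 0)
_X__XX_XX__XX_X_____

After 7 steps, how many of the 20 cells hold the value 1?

0) _X__XX_XX__XX_X_____
1) XX_XXXXXX_XXXXX_XXXX
2) _XXX____XXX___XXX___
3) XX_X_XXXX_X_XXX_X_XX
4) _XXXXX__XXXXX_XXXXX_
5) XX___X_XX___XXX___X_
6) XX_XXXXXX_XXX_X_XXXX
7) _XXX____XXX_XXXXX___

11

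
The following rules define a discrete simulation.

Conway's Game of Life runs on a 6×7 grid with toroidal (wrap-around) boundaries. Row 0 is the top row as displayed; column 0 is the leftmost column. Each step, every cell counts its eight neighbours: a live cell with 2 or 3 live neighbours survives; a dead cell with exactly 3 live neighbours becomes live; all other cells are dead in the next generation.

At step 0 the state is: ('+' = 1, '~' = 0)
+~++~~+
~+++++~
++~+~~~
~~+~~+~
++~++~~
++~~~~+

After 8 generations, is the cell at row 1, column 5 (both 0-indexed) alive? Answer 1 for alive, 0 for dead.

0

step 0: +~++~~+
~+++++~
++~+~~~
~~+~~+~
++~++~~
++~~~~+
step 1: ~~~~~~~
~~~~~+~
+~~~~++
~~~~~~+
~~~+++~
~~~~++~
step 2: ~~~~++~
~~~~~+~
+~~~~+~
+~~~~~~
~~~+~~+
~~~+~+~
step 3: ~~~~~++
~~~~~+~
~~~~~~~
+~~~~~~
~~~~+~+
~~~+~++
step 4: ~~~~~~~
~~~~~++
~~~~~~~
~~~~~~~
+~~~+~+
+~~~~~~
step 5: ~~~~~~+
~~~~~~~
~~~~~~~
~~~~~~~
+~~~~~+
+~~~~~+
step 6: +~~~~~+
~~~~~~~
~~~~~~~
~~~~~~~
+~~~~~+
~~~~~+~
step 7: ~~~~~~+
~~~~~~~
~~~~~~~
~~~~~~~
~~~~~~+
~~~~~+~
step 8: ~~~~~~~
~~~~~~~
~~~~~~~
~~~~~~~
~~~~~~~
~~~~~++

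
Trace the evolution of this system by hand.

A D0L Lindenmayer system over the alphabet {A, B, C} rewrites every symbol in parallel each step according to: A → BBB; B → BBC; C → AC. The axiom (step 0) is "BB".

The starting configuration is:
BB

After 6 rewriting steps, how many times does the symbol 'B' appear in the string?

[0] BB
[1] BBCBBC
[2] BBCBBCACBBCBBCAC
[3] BBCBBCACBBCBBCACBBBACBBCBBCACBBCBBCACBBBAC
[4] BBCBBCACBBCBBCACBBBACBBCBBCACBBCBBCACBBBACBBCBBCBBCBBBACBBCBBCACBBCBBCACBBBACBBCBBCACBBCBBCACBBBACBBCBBCBBCBBBAC
[5] BBCBBCACBBCBBCACBBBACBBCBBCACBBCBBCACBBBACBBCBBCBBCBBBACBB…CBBBACBBCBBCBBCBBBACBBCBBCACBBCBBCACBBCBBCACBBCBBCBBCBBBAC  (len 300)
[6] BBCBBCACBBCBBCACBBBACBBCBBCACBBCBBCACBBBACBBCBBCBBCBBBACBB…BCBBCACBBCBBCACBBBACBBCBBCACBBCBBCACBBCBBCACBBCBBCBBCBBBAC  (len 802)

440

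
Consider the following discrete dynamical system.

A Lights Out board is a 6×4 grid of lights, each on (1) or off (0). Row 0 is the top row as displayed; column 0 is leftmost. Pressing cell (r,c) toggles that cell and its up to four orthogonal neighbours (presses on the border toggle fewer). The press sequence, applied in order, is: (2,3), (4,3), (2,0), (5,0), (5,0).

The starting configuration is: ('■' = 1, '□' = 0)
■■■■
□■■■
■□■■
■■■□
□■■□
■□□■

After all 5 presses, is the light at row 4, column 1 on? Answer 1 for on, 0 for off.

[0] ■■■■
□■■■
■□■■
■■■□
□■■□
■□□■
[1] ■■■■
□■■□
■□□□
■■■■
□■■□
■□□■
[2] ■■■■
□■■□
■□□□
■■■□
□■□■
■□□□
[3] ■■■■
■■■□
□■□□
□■■□
□■□■
■□□□
[4] ■■■■
■■■□
□■□□
□■■□
■■□■
□■□□
[5] ■■■■
■■■□
□■□□
□■■□
□■□■
■□□□

1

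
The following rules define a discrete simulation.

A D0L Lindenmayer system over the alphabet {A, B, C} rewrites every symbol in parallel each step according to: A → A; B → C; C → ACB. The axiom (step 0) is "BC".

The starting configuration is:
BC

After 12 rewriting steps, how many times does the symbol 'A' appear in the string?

608

k=0  BC
k=1  CACB
k=2  ACBAACBC
k=3  AACBCAAACBCACB
k=4  AAACBCACBAAAACBCACBAACBC
k=5  AAAACBCACBAACBCAAAAACBCACBAACBCAAACBCACB
k=6  AAAAACBCACBAACBCAAACBCACBAAAAAACBCACBAACBCAAACBCACBAAAACBCACBAACBC
k=7  AAAAAACBCACBAACBCAAACBCACBAAAACBCACBAACBCAAAAAAACBCACBAACBCAAACBCACBAAAACBCACBAACBCAAAAACBCACBAACBCAAACBCACB
k=8  AAAAAAACBCACBAACBCAAACBCACBAAAACBCACBAACBCAAAAACBCACBAACBC…ACBAACBCAAACBCACBAAAAAACBCACBAACBCAAACBCACBAAAACBCACBAACBC  (len 176)
k=9  AAAAAAAACBCACBAACBCAAACBCACBAAAACBCACBAACBCAAAAACBCACBAACB…CACBAACBCAAACBCACBAAAACBCACBAACBCAAAAACBCACBAACBCAAACBCACB  (len 286)
k=10  AAAAAAAAACBCACBAACBCAAACBCACBAAAACBCACBAACBCAAAAACBCACBAAC…ACBAACBCAAACBCACBAAAAAACBCACBAACBCAAACBCACBAAAACBCACBAACBC  (len 464)
k=11  AAAAAAAAAACBCACBAACBCAAACBCACBAAAACBCACBAACBCAAAAACBCACBAA…CACBAACBCAAACBCACBAAAACBCACBAACBCAAAAACBCACBAACBCAAACBCACB  (len 752)
k=12  AAAAAAAAAAACBCACBAACBCAAACBCACBAAAACBCACBAACBCAAAAACBCACBA…ACBAACBCAAACBCACBAAAAAACBCACBAACBCAAACBCACBAAAACBCACBAACBC  (len 1218)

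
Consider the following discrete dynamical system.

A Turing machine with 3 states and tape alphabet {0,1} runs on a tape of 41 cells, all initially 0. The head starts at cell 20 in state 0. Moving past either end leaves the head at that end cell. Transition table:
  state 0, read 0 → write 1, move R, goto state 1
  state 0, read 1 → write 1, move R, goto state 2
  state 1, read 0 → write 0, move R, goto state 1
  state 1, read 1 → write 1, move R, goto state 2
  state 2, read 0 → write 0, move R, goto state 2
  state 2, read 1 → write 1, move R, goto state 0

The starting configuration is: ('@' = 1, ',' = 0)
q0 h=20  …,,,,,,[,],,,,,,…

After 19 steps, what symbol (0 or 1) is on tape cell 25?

[0] q0 h=20  …,,,,,,[,],,,,,,…
[1] q1 h=21  …,,,,,@[,],,,,,,…
[2] q1 h=22  …,,,,@,[,],,,,,,…
[3] q1 h=23  …,,,@,,[,],,,,,,…
[4] q1 h=24  …,,@,,,[,],,,,,,…
[5] q1 h=25  …,@,,,,[,],,,,,,…
[6] q1 h=26  …@,,,,,[,],,,,,,…
[7] q1 h=27  …,,,,,,[,],,,,,,…
[8] q1 h=28  …,,,,,,[,],,,,,,…
[9] q1 h=29  …,,,,,,[,],,,,,,…
[10] q1 h=30  …,,,,,,[,],,,,,,…
[11] q1 h=31  …,,,,,,[,],,,,,,…
[12] q1 h=32  …,,,,,,[,],,,,,,…
[13] q1 h=33  …,,,,,,[,],,,,,,…
[14] q1 h=34  …,,,,,,[,],,,,,,|
[15] q1 h=35  …,,,,,,[,],,,,,|
[16] q1 h=36  …,,,,,,[,],,,,|
[17] q1 h=37  …,,,,,,[,],,,|
[18] q1 h=38  …,,,,,,[,],,|
[19] q1 h=39  …,,,,,,[,],|

0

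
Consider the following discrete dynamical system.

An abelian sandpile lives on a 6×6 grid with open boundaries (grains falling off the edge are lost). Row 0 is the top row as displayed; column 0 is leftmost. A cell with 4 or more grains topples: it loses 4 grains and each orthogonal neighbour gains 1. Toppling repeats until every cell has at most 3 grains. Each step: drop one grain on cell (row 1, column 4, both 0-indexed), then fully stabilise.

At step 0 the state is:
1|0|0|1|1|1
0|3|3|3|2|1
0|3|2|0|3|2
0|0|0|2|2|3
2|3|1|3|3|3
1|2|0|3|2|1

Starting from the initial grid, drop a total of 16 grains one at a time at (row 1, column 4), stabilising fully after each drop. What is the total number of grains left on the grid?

k=0  1|0|0|1|1|1
0|3|3|3|2|1
0|3|2|0|3|2
0|0|0|2|2|3
2|3|1|3|3|3
1|2|0|3|2|1
k=1  1|0|0|1|1|1
0|3|3|3|3|1
0|3|2|0|3|2
0|0|0|2|2|3
2|3|1|3|3|3
1|2|0|3|2|1
k=2  1|1|1|2|2|1
1|1|2|1|2|2
1|1|0|3|0|3
0|1|1|2|3|3
2|3|1|3|3|3
1|2|0|3|2|1
k=3  1|1|1|2|2|1
1|1|2|1|3|2
1|1|0|3|0|3
0|1|1|2|3|3
2|3|1|3|3|3
1|2|0|3|2|1
k=4  1|1|1|2|3|1
1|1|2|2|0|3
1|1|0|3|1|3
0|1|1|2|3|3
2|3|1|3|3|3
1|2|0|3|2|1
k=5  1|1|1|2|3|1
1|1|2|2|1|3
1|1|0|3|1|3
0|1|1|2|3|3
2|3|1|3|3|3
1|2|0|3|2|1
k=6  1|1|1|2|3|1
1|1|2|2|2|3
1|1|0|3|1|3
0|1|1|2|3|3
2|3|1|3|3|3
1|2|0|3|2|1
k=7  1|1|1|2|3|1
1|1|2|2|3|3
1|1|0|3|1|3
0|1|1|2|3|3
2|3|1|3|3|3
1|2|0|3|2|1
k=8  1|1|2|0|2|3
1|1|3|2|0|2
1|1|1|2|2|2
0|1|2|1|3|2
2|3|2|2|3|1
1|2|1|1|0|3
k=9  1|1|2|0|2|3
1|1|3|2|1|2
1|1|1|2|2|2
0|1|2|1|3|2
2|3|2|2|3|1
1|2|1|1|0|3
k=10  1|1|2|0|2|3
1|1|3|2|2|2
1|1|1|2|2|2
0|1|2|1|3|2
2|3|2|2|3|1
1|2|1|1|0|3
k=11  1|1|2|0|2|3
1|1|3|2|3|2
1|1|1|2|2|2
0|1|2|1|3|2
2|3|2|2|3|1
1|2|1|1|0|3
k=12  1|1|2|0|3|3
1|1|3|3|0|3
1|1|1|2|3|2
0|1|2|1|3|2
2|3|2|2|3|1
1|2|1|1|0|3
k=13  1|1|2|0|3|3
1|1|3|3|1|3
1|1|1|2|3|2
0|1|2|1|3|2
2|3|2|2|3|1
1|2|1|1|0|3
k=14  1|1|2|0|3|3
1|1|3|3|2|3
1|1|1|2|3|2
0|1|2|1|3|2
2|3|2|2|3|1
1|2|1|1|0|3
k=15  1|1|2|0|3|3
1|1|3|3|3|3
1|1|1|2|3|2
0|1|2|1|3|2
2|3|2|2|3|1
1|2|1|1|0|3
k=16  1|1|3|2|2|1
1|2|0|3|1|3
1|1|3|1|0|2
0|1|2|3|3|0
2|3|2|3|0|3
1|2|1|1|1|3

59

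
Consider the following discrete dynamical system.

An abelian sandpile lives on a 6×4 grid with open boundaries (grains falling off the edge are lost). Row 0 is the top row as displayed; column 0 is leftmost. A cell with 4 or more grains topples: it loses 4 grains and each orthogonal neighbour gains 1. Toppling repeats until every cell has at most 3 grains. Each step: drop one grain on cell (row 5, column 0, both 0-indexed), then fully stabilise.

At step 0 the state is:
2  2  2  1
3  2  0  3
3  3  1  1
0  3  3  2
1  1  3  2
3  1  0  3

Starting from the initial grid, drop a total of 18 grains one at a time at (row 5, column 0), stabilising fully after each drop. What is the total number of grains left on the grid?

gen 0: 2  2  2  1
3  2  0  3
3  3  1  1
0  3  3  2
1  1  3  2
3  1  0  3
gen 1: 2  2  2  1
3  2  0  3
3  3  1  1
0  3  3  2
2  1  3  2
0  2  0  3
gen 2: 2  2  2  1
3  2  0  3
3  3  1  1
0  3  3  2
2  1  3  2
1  2  0  3
gen 3: 2  2  2  1
3  2  0  3
3  3  1  1
0  3  3  2
2  1  3  2
2  2  0  3
gen 4: 2  2  2  1
3  2  0  3
3  3  1  1
0  3  3  2
2  1  3  2
3  2  0  3
gen 5: 2  2  2  1
3  2  0  3
3  3  1  1
0  3  3  2
3  1  3  2
0  3  0  3
gen 6: 2  2  2  1
3  2  0  3
3  3  1  1
0  3  3  2
3  1  3  2
1  3  0  3
gen 7: 2  2  2  1
3  2  0  3
3  3  1  1
0  3  3  2
3  1  3  2
2  3  0  3
gen 8: 2  2  2  1
3  2  0  3
3  3  1  1
0  3  3  2
3  1  3  2
3  3  0  3
gen 9: 2  2  2  1
3  2  0  3
3  3  1  1
1  3  3  2
0  3  3  2
2  0  1  3
gen 10: 2  2  2  1
3  2  0  3
3  3  1  1
1  3  3  2
0  3  3  2
3  0  1  3
gen 11: 2  2  2  1
3  2  0  3
3  3  1  1
1  3  3  2
1  3  3  2
0  1  1  3
gen 12: 2  2  2  1
3  2  0  3
3  3  1  1
1  3  3  2
1  3  3  2
1  1  1  3
gen 13: 2  2  2  1
3  2  0  3
3  3  1  1
1  3  3  2
1  3  3  2
2  1  1  3
gen 14: 2  2  2  1
3  2  0  3
3  3  1  1
1  3  3  2
1  3  3  2
3  1  1  3
gen 15: 2  2  2  1
3  2  0  3
3  3  1  1
1  3  3  2
2  3  3  2
0  2  1  3
gen 16: 2  2  2  1
3  2  0  3
3  3  1  1
1  3  3  2
2  3  3  2
1  2  1  3
gen 17: 2  2  2  1
3  2  0  3
3  3  1  1
1  3  3  2
2  3  3  2
2  2  1  3
gen 18: 2  2  2  1
3  2  0  3
3  3  1  1
1  3  3  2
2  3  3  2
3  2  1  3

51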